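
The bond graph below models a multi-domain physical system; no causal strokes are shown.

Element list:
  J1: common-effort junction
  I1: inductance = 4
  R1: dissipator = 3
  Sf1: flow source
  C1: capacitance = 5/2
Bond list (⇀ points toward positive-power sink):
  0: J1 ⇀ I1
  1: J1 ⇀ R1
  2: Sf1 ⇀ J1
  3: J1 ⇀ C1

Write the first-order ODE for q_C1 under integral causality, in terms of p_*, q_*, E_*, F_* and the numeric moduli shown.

b2 stroke at Sf1  (Sf1 (Sf) sets flow on bond)
b0 stroke at I1  (I1 outputs flow p/I1)
b3 stroke at J1  (C1 outputs effort q/C1)
b1 stroke at R1  (common-e at J1 fixed by 3)

dq_C1/dt = F_Sf1 - p_I1/4 - 2*q_C1/15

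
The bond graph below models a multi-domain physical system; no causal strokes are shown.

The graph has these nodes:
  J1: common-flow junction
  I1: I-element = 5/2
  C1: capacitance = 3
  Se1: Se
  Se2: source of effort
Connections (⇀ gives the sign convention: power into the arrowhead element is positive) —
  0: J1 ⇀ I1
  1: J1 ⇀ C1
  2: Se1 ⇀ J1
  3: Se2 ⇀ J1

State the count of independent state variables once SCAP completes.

b2 →J1  (Se1 (Se) sets effort on bond)
b3 →J1  (Se2: effort source, stroke at far end)
b0 →I1  (prefer integral on I1)
b1 →J1  (J1 flow already set via bond 0)

2  (C1, I1 all integral)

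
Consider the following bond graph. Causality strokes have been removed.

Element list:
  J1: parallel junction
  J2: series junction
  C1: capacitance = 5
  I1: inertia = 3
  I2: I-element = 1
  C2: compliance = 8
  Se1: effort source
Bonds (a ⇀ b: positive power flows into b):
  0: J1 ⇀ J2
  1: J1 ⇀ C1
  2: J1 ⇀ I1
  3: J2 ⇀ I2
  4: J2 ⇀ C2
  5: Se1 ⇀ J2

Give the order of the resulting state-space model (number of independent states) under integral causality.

4  (C1, C2, I1, I2 all integral)

β5 stroke at J2  (source Se1 imposes e)
β1 stroke at J1  (C1 integral (e out))
β0 stroke at J2  (0-jn J1 has e-setter on 1)
β2 stroke at I1  (0-jn J1 has e-setter on 1)
β3 stroke at I2  (I2 outputs flow p/I2)
β4 stroke at J2  (J2 flow already set via bond 3)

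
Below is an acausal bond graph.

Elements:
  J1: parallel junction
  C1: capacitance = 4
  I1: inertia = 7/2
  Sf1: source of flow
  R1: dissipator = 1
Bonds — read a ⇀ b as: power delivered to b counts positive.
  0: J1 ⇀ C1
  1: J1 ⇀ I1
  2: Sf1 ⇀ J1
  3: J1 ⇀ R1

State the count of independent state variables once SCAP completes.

2  (C1, I1 all integral)

β2 stroke at Sf1  (Sf1 fixes flow; stroke at Sf1)
β0 stroke at J1  (prefer integral on C1)
β1 stroke at I1  (0-jn J1 has e-setter on 0)
β3 stroke at R1  (common-e at J1 fixed by 0)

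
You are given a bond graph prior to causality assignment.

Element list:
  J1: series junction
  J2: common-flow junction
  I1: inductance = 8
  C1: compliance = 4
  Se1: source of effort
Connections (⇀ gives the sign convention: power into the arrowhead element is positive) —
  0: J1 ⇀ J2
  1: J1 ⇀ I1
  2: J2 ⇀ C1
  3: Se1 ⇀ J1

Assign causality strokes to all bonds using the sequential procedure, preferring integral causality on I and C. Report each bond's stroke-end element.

#3 →J1  (Se1: effort source, stroke at far end)
#1 →I1  (prefer integral on I1)
#0 →J1  (1-jn J1 has f-setter on 1)
#2 →J2  (J2: bond 0 brought flow, rest push out)

β0 stroke→J1
β1 stroke→I1
β2 stroke→J2
β3 stroke→J1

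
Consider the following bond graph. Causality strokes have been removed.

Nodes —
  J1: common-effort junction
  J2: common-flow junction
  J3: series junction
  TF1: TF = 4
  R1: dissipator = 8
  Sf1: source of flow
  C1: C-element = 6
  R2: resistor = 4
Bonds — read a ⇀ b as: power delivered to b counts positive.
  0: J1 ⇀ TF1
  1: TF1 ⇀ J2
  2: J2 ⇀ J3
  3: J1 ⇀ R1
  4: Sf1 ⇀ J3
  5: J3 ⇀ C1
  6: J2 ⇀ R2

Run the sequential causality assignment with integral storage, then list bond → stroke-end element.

b0 →TF1
b1 →J2
b2 →J3
b3 →J1
b4 →Sf1
b5 →J3
b6 →J2

β4 stroke→Sf1  (Sf1 (Sf) sets flow on bond)
β2 stroke→J3  (common-f at J3 fixed by 4)
β5 stroke→J3  (J3: bond 4 brought flow, rest push out)
β1 stroke→J2  (common-f at J2 fixed by 2)
β6 stroke→J2  (common-f at J2 fixed by 2)
β0 stroke→TF1  (through TF1, causality passes straight; one stroke at TF1)
β3 stroke→J1  (closing 0-jn rule on J1)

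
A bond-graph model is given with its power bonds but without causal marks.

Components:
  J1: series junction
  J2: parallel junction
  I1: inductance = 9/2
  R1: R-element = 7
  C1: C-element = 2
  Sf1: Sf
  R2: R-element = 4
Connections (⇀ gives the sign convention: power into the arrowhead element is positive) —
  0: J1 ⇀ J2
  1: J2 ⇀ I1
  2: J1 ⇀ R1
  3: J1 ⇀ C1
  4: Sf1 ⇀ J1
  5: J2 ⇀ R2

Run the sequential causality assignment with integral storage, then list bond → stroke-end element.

β4 stroke at Sf1  (Sf1 (Sf) sets flow on bond)
β0 stroke at J1  (J1 flow already set via bond 4)
β2 stroke at J1  (common-f at J1 fixed by 4)
β3 stroke at J1  (J1: bond 4 brought flow, rest push out)
β1 stroke at I1  (I1: I, integral causality)
β5 stroke at J2  (only one effort-in slot at J2)

bond 0 →J1
bond 1 →I1
bond 2 →J1
bond 3 →J1
bond 4 →Sf1
bond 5 →J2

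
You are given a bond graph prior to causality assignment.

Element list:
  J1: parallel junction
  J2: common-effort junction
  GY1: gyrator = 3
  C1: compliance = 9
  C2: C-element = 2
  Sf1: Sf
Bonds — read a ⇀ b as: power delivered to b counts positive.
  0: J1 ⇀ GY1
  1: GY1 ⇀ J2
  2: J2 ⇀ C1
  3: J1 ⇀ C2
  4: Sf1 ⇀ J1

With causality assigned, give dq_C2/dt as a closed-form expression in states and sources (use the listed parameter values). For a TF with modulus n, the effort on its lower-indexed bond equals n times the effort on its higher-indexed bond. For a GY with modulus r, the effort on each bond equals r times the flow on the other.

dq_C2/dt = F_Sf1 - q_C1/27

b4 stroke at Sf1  (Sf1 (Sf) sets flow on bond)
b2 stroke at J2  (C1 outputs effort q/C1)
b1 stroke at GY1  (0-jn J2 has e-setter on 2)
b0 stroke at GY1  (through GY1, causality inverts; strokes same side of GY1)
b3 stroke at J1  (closing 0-jn rule on J1)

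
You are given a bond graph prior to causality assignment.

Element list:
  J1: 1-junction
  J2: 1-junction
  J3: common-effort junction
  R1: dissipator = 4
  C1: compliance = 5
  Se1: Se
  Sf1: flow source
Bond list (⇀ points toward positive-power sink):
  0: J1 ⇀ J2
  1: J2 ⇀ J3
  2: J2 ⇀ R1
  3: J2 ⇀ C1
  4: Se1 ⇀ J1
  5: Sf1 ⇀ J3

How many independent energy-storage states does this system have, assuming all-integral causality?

#4 stroke→J1  (Se1 fixes effort; stroke away)
#5 stroke→Sf1  (Sf1 (Sf) sets flow on bond)
#0 stroke→J2  (J1 needs exactly one f-in)
#1 stroke→J3  (closing 0-jn rule on J3)
#2 stroke→J2  (J2: bond 1 brought flow, rest push out)
#3 stroke→J2  (1-jn J2 has f-setter on 1)

1  (C1 all integral)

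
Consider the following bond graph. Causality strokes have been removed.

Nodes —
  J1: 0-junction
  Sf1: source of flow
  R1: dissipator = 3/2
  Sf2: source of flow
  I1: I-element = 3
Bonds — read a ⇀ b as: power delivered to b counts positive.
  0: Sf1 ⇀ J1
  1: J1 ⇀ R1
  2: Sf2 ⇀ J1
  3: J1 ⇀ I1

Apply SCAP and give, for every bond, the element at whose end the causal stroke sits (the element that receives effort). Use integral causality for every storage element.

bond 0 →Sf1
bond 1 →J1
bond 2 →Sf2
bond 3 →I1

b0 stroke→Sf1  (source Sf1 imposes f)
b2 stroke→Sf2  (Sf2: flow source, stroke at near end)
b3 stroke→I1  (I1 outputs flow p/I1)
b1 stroke→J1  (closing 0-jn rule on J1)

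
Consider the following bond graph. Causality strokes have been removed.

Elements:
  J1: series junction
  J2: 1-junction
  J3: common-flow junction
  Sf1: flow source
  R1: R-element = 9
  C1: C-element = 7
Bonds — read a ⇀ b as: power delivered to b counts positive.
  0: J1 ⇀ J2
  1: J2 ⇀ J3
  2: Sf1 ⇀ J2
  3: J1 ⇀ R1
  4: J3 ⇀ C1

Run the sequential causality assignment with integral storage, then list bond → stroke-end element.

β2 →Sf1  (Sf1 fixes flow; stroke at Sf1)
β0 →J2  (J2: bond 2 brought flow, rest push out)
β1 →J2  (J2: bond 2 brought flow, rest push out)
β4 →J3  (J3: bond 1 brought flow, rest push out)
β3 →J1  (common-f at J1 fixed by 0)

bond 0 stroke→J2
bond 1 stroke→J2
bond 2 stroke→Sf1
bond 3 stroke→J1
bond 4 stroke→J3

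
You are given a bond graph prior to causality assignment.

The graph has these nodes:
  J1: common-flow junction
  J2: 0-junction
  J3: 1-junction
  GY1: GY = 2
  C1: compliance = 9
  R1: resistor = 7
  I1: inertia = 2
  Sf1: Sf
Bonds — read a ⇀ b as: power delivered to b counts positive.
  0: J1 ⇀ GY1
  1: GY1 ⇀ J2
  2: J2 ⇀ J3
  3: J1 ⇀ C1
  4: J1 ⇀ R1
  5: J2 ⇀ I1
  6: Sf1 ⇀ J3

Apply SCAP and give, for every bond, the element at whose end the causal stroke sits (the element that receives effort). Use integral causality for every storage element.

#0 →J1
#1 →J2
#2 →J3
#3 →J1
#4 →R1
#5 →I1
#6 →Sf1

β6 stroke→Sf1  (Sf1 fixes flow; stroke at Sf1)
β2 stroke→J3  (common-f at J3 fixed by 6)
β3 stroke→J1  (C1 outputs effort q/C1)
β5 stroke→I1  (prefer integral on I1)
β1 stroke→J2  (only one effort-in slot at J2)
β0 stroke→J1  (through GY1, causality inverts; strokes same side of GY1)
β4 stroke→R1  (closing 1-jn rule on J1)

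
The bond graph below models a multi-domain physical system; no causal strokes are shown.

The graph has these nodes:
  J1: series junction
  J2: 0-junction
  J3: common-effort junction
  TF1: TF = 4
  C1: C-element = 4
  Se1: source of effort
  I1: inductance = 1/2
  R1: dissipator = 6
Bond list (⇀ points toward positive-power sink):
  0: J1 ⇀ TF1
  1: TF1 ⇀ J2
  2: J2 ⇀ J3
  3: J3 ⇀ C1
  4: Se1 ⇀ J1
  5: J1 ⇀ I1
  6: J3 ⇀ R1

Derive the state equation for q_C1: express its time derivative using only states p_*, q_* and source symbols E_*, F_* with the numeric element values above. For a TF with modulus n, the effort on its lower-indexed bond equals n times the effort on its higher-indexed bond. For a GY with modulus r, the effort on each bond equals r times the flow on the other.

bond 4 →J1  (Se1 (Se) sets effort on bond)
bond 3 →J3  (prefer integral on C1)
bond 2 →J2  (common-e at J3 fixed by 3)
bond 6 →R1  (J3 effort already set via bond 3)
bond 1 →TF1  (0-jn J2 has e-setter on 2)
bond 0 →J1  (TF TF1: opposite of bond 1)
bond 5 →I1  (J1: last free bond brings flow in)

dq_C1/dt = 8*p_I1 - q_C1/24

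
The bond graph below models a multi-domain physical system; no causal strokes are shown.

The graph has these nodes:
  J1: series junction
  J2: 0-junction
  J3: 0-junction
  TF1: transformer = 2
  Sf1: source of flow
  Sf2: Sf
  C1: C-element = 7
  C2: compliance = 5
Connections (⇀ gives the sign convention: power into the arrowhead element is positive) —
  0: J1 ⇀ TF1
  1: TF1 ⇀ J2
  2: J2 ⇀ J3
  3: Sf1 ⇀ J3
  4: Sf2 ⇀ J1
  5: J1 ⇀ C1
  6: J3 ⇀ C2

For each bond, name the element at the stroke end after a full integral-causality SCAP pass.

#3 |Sf1  (source Sf1 imposes f)
#4 |Sf2  (Sf2 (Sf) sets flow on bond)
#0 |J1  (1-jn J1 has f-setter on 4)
#5 |J1  (1-jn J1 has f-setter on 4)
#1 |TF1  (through TF1, causality passes straight; one stroke at TF1)
#2 |J2  (closing 0-jn rule on J2)
#6 |J3  (closing 0-jn rule on J3)

#0 →J1
#1 →TF1
#2 →J2
#3 →Sf1
#4 →Sf2
#5 →J1
#6 →J3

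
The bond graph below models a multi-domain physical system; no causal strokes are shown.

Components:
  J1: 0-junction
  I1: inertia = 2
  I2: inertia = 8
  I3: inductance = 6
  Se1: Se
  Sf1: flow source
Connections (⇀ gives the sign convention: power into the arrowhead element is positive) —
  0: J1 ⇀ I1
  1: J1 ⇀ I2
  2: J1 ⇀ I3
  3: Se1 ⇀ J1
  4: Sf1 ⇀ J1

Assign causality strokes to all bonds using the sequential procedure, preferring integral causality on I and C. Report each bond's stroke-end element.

β3 stroke→J1  (Se1: effort source, stroke at far end)
β4 stroke→Sf1  (Sf1: flow source, stroke at near end)
β0 stroke→I1  (J1 effort already set via bond 3)
β1 stroke→I2  (0-jn J1 has e-setter on 3)
β2 stroke→I3  (J1: bond 3 brought effort, rest push out)

#0 |I1
#1 |I2
#2 |I3
#3 |J1
#4 |Sf1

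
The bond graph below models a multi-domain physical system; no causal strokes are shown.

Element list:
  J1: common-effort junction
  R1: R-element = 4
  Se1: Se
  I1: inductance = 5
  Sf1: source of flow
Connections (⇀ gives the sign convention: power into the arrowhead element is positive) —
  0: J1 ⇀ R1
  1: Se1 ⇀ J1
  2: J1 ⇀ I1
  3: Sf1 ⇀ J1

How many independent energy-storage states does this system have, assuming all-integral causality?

b1 stroke→J1  (Se1 fixes effort; stroke away)
b3 stroke→Sf1  (source Sf1 imposes f)
b0 stroke→R1  (0-jn J1 has e-setter on 1)
b2 stroke→I1  (common-e at J1 fixed by 1)

1  (I1 all integral)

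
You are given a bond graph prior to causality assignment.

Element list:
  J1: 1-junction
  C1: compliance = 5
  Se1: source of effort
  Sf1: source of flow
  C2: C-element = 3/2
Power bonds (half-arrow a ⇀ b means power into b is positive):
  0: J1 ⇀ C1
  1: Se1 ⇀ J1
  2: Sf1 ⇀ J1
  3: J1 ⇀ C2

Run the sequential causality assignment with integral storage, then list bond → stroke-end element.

bond 0 stroke→J1
bond 1 stroke→J1
bond 2 stroke→Sf1
bond 3 stroke→J1

#1 stroke→J1  (Se1: effort source, stroke at far end)
#2 stroke→Sf1  (source Sf1 imposes f)
#0 stroke→J1  (J1: bond 2 brought flow, rest push out)
#3 stroke→J1  (J1: bond 2 brought flow, rest push out)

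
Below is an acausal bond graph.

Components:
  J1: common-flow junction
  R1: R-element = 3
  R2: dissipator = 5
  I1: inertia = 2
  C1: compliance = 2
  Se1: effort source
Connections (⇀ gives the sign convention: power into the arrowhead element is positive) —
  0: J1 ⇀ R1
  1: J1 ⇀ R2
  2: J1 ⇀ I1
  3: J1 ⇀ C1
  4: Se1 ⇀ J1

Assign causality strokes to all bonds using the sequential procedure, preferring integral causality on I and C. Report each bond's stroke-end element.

β4 stroke→J1  (Se1: effort source, stroke at far end)
β2 stroke→I1  (I1: I, integral causality)
β0 stroke→J1  (J1: bond 2 brought flow, rest push out)
β1 stroke→J1  (common-f at J1 fixed by 2)
β3 stroke→J1  (1-jn J1 has f-setter on 2)

bond 0 |J1
bond 1 |J1
bond 2 |I1
bond 3 |J1
bond 4 |J1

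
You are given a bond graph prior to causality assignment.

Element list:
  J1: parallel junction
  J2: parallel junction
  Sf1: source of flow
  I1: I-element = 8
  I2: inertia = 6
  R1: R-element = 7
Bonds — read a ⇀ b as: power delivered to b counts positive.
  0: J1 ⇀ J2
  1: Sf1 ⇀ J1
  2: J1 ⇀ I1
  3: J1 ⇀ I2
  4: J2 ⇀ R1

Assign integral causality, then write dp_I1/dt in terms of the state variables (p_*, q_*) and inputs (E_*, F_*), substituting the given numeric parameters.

β1 |Sf1  (Sf1 (Sf) sets flow on bond)
β2 |I1  (I1: I, integral causality)
β3 |I2  (I2 integral (f out))
β0 |J1  (J1: last free bond brings effort in)
β4 |J2  (J2: last free bond brings effort in)

dp_I1/dt = 7*F_Sf1 - 7*p_I1/8 - 7*p_I2/6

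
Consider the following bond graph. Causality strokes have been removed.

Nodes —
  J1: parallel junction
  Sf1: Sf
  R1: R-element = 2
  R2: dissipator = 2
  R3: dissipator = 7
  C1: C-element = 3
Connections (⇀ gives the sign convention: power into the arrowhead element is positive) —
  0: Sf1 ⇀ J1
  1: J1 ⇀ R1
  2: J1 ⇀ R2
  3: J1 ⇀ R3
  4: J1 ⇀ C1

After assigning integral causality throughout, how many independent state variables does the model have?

bond 0 stroke→Sf1  (Sf1: flow source, stroke at near end)
bond 4 stroke→J1  (prefer integral on C1)
bond 1 stroke→R1  (J1: bond 4 brought effort, rest push out)
bond 2 stroke→R2  (common-e at J1 fixed by 4)
bond 3 stroke→R3  (J1 effort already set via bond 4)

1  (C1 all integral)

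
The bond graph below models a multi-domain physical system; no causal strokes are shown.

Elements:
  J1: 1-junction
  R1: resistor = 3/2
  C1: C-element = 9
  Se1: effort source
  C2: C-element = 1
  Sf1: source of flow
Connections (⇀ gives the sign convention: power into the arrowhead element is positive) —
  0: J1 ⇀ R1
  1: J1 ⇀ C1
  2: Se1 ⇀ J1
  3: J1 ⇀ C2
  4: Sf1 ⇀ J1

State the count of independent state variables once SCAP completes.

#2 →J1  (Se1 fixes effort; stroke away)
#4 →Sf1  (Sf1 (Sf) sets flow on bond)
#0 →J1  (common-f at J1 fixed by 4)
#1 →J1  (J1 flow already set via bond 4)
#3 →J1  (1-jn J1 has f-setter on 4)

2  (C1, C2 all integral)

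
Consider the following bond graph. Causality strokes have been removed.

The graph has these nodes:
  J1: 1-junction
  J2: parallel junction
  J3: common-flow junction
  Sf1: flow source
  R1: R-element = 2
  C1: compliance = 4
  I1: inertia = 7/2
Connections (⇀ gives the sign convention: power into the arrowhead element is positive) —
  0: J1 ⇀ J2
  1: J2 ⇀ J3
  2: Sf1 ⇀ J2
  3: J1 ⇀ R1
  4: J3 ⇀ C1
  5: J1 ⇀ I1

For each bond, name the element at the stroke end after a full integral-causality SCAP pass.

b0 →J1
b1 →J2
b2 →Sf1
b3 →J1
b4 →J3
b5 →I1

#2 |Sf1  (Sf1 fixes flow; stroke at Sf1)
#4 |J3  (prefer integral on C1)
#1 |J2  (only one flow-in slot at J3)
#0 |J1  (J2: bond 1 brought effort, rest push out)
#5 |I1  (I1 integral (f out))
#3 |J1  (1-jn J1 has f-setter on 5)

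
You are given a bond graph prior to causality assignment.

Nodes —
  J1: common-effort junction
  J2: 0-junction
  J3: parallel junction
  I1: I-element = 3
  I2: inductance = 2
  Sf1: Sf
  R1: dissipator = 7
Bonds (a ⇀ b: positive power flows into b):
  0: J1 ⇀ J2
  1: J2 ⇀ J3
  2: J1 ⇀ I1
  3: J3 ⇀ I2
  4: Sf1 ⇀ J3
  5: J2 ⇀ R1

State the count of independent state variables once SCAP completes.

#4 |Sf1  (source Sf1 imposes f)
#2 |I1  (I1: I, integral causality)
#0 |J1  (closing 0-jn rule on J1)
#3 |I2  (I2 integral (f out))
#1 |J3  (J3: last free bond brings effort in)
#5 |J2  (J2 needs exactly one e-in)

2  (I1, I2 all integral)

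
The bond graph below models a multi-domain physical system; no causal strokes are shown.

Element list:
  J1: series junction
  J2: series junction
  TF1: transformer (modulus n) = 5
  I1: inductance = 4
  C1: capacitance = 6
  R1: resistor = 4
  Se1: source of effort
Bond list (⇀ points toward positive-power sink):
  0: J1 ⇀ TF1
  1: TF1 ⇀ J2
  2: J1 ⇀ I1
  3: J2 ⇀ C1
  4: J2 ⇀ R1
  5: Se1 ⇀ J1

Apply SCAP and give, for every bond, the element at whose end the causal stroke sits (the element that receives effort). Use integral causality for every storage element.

b5 stroke→J1  (Se1 fixes effort; stroke away)
b2 stroke→I1  (I1 outputs flow p/I1)
b0 stroke→J1  (J1 flow already set via bond 2)
b1 stroke→TF1  (TF1 one-in-one-out from 0)
b3 stroke→J2  (common-f at J2 fixed by 1)
b4 stroke→J2  (1-jn J2 has f-setter on 1)

#0 stroke→J1
#1 stroke→TF1
#2 stroke→I1
#3 stroke→J2
#4 stroke→J2
#5 stroke→J1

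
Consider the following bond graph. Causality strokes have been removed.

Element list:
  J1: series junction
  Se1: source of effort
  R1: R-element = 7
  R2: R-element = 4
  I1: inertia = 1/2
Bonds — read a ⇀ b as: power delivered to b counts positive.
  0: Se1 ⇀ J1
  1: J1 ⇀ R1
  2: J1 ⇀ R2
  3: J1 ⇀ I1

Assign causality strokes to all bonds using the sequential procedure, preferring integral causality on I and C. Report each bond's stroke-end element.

#0 stroke at J1  (Se1 (Se) sets effort on bond)
#3 stroke at I1  (I1: I, integral causality)
#1 stroke at J1  (1-jn J1 has f-setter on 3)
#2 stroke at J1  (J1 flow already set via bond 3)

bond 0 stroke→J1
bond 1 stroke→J1
bond 2 stroke→J1
bond 3 stroke→I1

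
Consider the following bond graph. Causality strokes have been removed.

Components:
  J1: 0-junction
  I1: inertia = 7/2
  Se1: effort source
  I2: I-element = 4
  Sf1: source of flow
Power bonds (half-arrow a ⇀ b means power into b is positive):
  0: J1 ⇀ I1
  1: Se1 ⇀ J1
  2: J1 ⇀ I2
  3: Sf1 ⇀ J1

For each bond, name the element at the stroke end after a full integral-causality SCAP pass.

b0 stroke→I1
b1 stroke→J1
b2 stroke→I2
b3 stroke→Sf1

#1 →J1  (Se1 fixes effort; stroke away)
#3 →Sf1  (source Sf1 imposes f)
#0 →I1  (J1 effort already set via bond 1)
#2 →I2  (J1 effort already set via bond 1)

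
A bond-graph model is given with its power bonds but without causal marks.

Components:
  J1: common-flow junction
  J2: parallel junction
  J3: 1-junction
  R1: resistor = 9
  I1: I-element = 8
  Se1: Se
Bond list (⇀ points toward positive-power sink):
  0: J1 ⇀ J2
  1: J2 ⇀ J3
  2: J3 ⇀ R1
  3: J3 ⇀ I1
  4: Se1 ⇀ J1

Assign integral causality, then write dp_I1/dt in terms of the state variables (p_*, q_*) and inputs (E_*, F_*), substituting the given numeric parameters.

dp_I1/dt = E_Se1 - 9*p_I1/8

#4 →J1  (Se1: effort source, stroke at far end)
#0 →J2  (J1: last free bond brings flow in)
#1 →J3  (J2: bond 0 brought effort, rest push out)
#3 →I1  (I1: I, integral causality)
#2 →J3  (J3: bond 3 brought flow, rest push out)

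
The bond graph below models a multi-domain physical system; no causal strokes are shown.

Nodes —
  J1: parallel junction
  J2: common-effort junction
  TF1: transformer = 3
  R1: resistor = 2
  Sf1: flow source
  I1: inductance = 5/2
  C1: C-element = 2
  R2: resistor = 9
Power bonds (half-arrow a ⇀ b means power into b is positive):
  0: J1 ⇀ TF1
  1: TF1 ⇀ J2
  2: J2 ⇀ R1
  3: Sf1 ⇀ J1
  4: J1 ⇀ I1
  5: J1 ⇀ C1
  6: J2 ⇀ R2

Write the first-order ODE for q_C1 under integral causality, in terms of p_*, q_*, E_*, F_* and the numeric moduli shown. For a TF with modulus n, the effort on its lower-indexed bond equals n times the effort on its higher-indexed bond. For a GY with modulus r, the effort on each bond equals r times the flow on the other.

β3 stroke at Sf1  (Sf1 fixes flow; stroke at Sf1)
β4 stroke at I1  (I1: I, integral causality)
β5 stroke at J1  (C1: C, integral causality)
β0 stroke at TF1  (common-e at J1 fixed by 5)
β1 stroke at J2  (TF TF1: opposite of bond 0)
β2 stroke at R1  (common-e at J2 fixed by 1)
β6 stroke at R2  (0-jn J2 has e-setter on 1)

dq_C1/dt = F_Sf1 - 2*p_I1/5 - 11*q_C1/324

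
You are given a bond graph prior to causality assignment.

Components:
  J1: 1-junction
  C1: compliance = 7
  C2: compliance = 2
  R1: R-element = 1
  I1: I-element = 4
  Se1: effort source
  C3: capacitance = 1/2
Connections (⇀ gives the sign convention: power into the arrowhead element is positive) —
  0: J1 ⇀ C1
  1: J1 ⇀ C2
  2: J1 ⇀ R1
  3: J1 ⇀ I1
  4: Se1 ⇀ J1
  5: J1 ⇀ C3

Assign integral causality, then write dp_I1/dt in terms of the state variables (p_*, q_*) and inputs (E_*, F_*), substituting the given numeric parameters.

bond 4 |J1  (Se1 (Se) sets effort on bond)
bond 0 |J1  (C1 integral (e out))
bond 1 |J1  (C2 integral (e out))
bond 3 |I1  (I1 integral (f out))
bond 2 |J1  (J1: bond 3 brought flow, rest push out)
bond 5 |J1  (common-f at J1 fixed by 3)

dp_I1/dt = E_Se1 - p_I1/4 - q_C1/7 - q_C2/2 - 2*q_C3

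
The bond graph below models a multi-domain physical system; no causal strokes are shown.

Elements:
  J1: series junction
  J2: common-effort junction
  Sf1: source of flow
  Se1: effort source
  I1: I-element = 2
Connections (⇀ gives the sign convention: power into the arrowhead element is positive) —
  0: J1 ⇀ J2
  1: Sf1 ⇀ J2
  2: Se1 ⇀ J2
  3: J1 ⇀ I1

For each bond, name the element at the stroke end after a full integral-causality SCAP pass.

#1 stroke→Sf1  (source Sf1 imposes f)
#2 stroke→J2  (Se1 (Se) sets effort on bond)
#0 stroke→J1  (common-e at J2 fixed by 2)
#3 stroke→I1  (J1 needs exactly one f-in)

β0 →J1
β1 →Sf1
β2 →J2
β3 →I1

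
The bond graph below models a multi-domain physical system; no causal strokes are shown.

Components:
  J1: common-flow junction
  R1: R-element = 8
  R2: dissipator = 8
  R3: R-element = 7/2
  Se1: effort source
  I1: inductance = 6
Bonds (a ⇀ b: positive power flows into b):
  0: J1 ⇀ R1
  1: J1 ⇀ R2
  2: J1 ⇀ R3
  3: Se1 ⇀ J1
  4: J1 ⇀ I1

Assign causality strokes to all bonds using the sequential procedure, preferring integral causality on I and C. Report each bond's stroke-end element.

bond 0 |J1
bond 1 |J1
bond 2 |J1
bond 3 |J1
bond 4 |I1

β3 stroke at J1  (Se1 fixes effort; stroke away)
β4 stroke at I1  (I1 outputs flow p/I1)
β0 stroke at J1  (common-f at J1 fixed by 4)
β1 stroke at J1  (J1: bond 4 brought flow, rest push out)
β2 stroke at J1  (common-f at J1 fixed by 4)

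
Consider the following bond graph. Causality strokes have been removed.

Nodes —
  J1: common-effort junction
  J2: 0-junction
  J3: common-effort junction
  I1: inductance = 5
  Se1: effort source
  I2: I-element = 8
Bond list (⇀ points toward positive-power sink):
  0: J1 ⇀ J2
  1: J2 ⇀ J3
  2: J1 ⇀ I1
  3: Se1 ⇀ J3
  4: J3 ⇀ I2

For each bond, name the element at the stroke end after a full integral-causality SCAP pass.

β0 stroke→J1
β1 stroke→J2
β2 stroke→I1
β3 stroke→J3
β4 stroke→I2

b3 →J3  (Se1: effort source, stroke at far end)
b1 →J2  (J3 effort already set via bond 3)
b4 →I2  (J3: bond 3 brought effort, rest push out)
b0 →J1  (common-e at J2 fixed by 1)
b2 →I1  (common-e at J1 fixed by 0)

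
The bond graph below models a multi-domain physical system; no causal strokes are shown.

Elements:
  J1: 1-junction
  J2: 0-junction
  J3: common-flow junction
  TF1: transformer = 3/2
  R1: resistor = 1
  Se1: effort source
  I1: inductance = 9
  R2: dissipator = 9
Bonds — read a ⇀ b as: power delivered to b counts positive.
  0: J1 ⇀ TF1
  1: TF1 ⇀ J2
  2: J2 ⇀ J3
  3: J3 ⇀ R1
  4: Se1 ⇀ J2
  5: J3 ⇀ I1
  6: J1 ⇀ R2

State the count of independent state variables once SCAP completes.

1  (I1 all integral)

β4 |J2  (Se1 (Se) sets effort on bond)
β1 |TF1  (0-jn J2 has e-setter on 4)
β2 |J3  (J2: bond 4 brought effort, rest push out)
β0 |J1  (TF1: transformer flips bond 1)
β6 |R2  (only one flow-in slot at J1)
β5 |I1  (I1: I, integral causality)
β3 |J3  (1-jn J3 has f-setter on 5)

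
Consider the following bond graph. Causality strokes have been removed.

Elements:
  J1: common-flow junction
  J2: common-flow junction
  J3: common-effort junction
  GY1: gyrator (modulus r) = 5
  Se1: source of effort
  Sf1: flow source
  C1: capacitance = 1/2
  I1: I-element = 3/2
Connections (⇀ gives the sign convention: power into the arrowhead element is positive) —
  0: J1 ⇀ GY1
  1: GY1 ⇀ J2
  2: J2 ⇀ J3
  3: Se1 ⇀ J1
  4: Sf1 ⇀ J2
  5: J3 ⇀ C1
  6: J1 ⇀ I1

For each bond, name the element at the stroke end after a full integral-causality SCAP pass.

bond 3 stroke at J1  (Se1: effort source, stroke at far end)
bond 4 stroke at Sf1  (Sf1: flow source, stroke at near end)
bond 1 stroke at J2  (J2 flow already set via bond 4)
bond 2 stroke at J2  (common-f at J2 fixed by 4)
bond 5 stroke at J3  (only one effort-in slot at J3)
bond 0 stroke at J1  (through GY1, causality inverts; strokes same side of GY1)
bond 6 stroke at I1  (closing 1-jn rule on J1)

bond 0 |J1
bond 1 |J2
bond 2 |J2
bond 3 |J1
bond 4 |Sf1
bond 5 |J3
bond 6 |I1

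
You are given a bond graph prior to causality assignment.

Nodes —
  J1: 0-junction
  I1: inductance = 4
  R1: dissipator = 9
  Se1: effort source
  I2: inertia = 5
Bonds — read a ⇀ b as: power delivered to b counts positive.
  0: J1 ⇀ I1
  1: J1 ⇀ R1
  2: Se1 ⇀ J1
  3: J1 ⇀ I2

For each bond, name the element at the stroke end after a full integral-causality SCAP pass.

bond 2 stroke→J1  (Se1: effort source, stroke at far end)
bond 0 stroke→I1  (J1 effort already set via bond 2)
bond 1 stroke→R1  (J1 effort already set via bond 2)
bond 3 stroke→I2  (0-jn J1 has e-setter on 2)

bond 0 stroke→I1
bond 1 stroke→R1
bond 2 stroke→J1
bond 3 stroke→I2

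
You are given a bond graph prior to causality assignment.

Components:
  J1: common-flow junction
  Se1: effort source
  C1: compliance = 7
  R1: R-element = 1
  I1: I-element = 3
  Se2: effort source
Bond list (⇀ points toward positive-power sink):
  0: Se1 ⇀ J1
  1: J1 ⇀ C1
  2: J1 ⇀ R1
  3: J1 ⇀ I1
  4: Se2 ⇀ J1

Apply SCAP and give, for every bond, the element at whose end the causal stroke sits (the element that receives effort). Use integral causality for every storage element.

bond 0 stroke→J1  (Se1 (Se) sets effort on bond)
bond 4 stroke→J1  (source Se2 imposes e)
bond 1 stroke→J1  (C1: C, integral causality)
bond 3 stroke→I1  (I1 integral (f out))
bond 2 stroke→J1  (1-jn J1 has f-setter on 3)

bond 0 |J1
bond 1 |J1
bond 2 |J1
bond 3 |I1
bond 4 |J1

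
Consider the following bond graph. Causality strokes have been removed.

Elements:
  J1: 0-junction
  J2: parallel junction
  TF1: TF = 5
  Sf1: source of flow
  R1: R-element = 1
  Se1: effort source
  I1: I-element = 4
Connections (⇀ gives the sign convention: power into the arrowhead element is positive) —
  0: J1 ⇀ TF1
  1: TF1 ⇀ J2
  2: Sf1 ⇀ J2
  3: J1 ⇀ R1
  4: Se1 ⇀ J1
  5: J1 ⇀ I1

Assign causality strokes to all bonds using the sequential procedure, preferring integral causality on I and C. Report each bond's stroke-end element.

bond 0 →TF1
bond 1 →J2
bond 2 →Sf1
bond 3 →R1
bond 4 →J1
bond 5 →I1

bond 2 stroke→Sf1  (Sf1 (Sf) sets flow on bond)
bond 4 stroke→J1  (Se1: effort source, stroke at far end)
bond 0 stroke→TF1  (J1: bond 4 brought effort, rest push out)
bond 3 stroke→R1  (J1 effort already set via bond 4)
bond 5 stroke→I1  (J1: bond 4 brought effort, rest push out)
bond 1 stroke→J2  (J2 needs exactly one e-in)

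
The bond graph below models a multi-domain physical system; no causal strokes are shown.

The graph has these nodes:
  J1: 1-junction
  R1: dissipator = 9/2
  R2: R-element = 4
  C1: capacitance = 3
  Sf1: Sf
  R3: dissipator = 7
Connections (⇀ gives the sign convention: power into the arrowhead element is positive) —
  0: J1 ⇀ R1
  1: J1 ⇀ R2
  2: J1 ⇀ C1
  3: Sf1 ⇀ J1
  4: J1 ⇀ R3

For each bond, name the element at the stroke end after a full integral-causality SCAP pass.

β0 |J1
β1 |J1
β2 |J1
β3 |Sf1
β4 |J1

b3 →Sf1  (Sf1: flow source, stroke at near end)
b0 →J1  (common-f at J1 fixed by 3)
b1 →J1  (1-jn J1 has f-setter on 3)
b2 →J1  (1-jn J1 has f-setter on 3)
b4 →J1  (1-jn J1 has f-setter on 3)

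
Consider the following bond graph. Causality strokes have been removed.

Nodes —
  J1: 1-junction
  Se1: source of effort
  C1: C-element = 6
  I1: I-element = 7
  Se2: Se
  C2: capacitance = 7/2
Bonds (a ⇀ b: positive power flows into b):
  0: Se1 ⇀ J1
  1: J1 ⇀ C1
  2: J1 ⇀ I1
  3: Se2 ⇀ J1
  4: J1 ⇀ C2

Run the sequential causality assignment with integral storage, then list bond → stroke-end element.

β0 |J1  (source Se1 imposes e)
β3 |J1  (source Se2 imposes e)
β1 |J1  (C1 integral (e out))
β2 |I1  (I1: I, integral causality)
β4 |J1  (common-f at J1 fixed by 2)

#0 stroke→J1
#1 stroke→J1
#2 stroke→I1
#3 stroke→J1
#4 stroke→J1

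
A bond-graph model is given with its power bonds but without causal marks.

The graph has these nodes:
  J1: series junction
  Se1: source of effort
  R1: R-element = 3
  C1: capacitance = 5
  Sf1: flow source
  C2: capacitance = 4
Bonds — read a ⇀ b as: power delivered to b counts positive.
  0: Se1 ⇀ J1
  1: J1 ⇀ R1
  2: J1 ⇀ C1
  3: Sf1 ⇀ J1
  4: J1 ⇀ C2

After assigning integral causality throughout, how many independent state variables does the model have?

2  (C1, C2 all integral)

bond 0 stroke at J1  (Se1 fixes effort; stroke away)
bond 3 stroke at Sf1  (source Sf1 imposes f)
bond 1 stroke at J1  (J1 flow already set via bond 3)
bond 2 stroke at J1  (J1 flow already set via bond 3)
bond 4 stroke at J1  (J1: bond 3 brought flow, rest push out)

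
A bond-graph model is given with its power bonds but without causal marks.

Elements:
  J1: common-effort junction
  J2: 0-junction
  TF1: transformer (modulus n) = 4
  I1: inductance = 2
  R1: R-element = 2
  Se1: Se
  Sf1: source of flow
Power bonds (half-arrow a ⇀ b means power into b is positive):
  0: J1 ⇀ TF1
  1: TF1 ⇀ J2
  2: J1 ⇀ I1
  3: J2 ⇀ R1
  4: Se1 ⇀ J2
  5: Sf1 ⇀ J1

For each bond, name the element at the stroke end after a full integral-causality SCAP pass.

b0 →J1
b1 →TF1
b2 →I1
b3 →R1
b4 →J2
b5 →Sf1

b4 |J2  (source Se1 imposes e)
b5 |Sf1  (Sf1 fixes flow; stroke at Sf1)
b1 |TF1  (J2: bond 4 brought effort, rest push out)
b3 |R1  (J2 effort already set via bond 4)
b0 |J1  (TF1 one-in-one-out from 1)
b2 |I1  (J1 effort already set via bond 0)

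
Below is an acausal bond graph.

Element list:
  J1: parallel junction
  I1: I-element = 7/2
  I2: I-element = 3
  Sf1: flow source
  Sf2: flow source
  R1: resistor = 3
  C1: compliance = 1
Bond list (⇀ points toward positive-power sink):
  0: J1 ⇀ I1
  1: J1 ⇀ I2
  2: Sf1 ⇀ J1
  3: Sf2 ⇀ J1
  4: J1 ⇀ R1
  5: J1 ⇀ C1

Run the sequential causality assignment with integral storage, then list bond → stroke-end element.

#2 |Sf1  (Sf1: flow source, stroke at near end)
#3 |Sf2  (source Sf2 imposes f)
#0 |I1  (prefer integral on I1)
#1 |I2  (I2: I, integral causality)
#5 |J1  (prefer integral on C1)
#4 |R1  (J1: bond 5 brought effort, rest push out)

β0 |I1
β1 |I2
β2 |Sf1
β3 |Sf2
β4 |R1
β5 |J1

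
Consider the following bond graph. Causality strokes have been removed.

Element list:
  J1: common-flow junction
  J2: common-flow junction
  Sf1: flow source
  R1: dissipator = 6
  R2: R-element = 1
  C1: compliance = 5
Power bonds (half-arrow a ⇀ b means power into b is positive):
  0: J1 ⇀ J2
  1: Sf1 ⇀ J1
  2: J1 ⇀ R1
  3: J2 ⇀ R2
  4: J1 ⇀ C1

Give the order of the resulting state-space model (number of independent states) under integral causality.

b1 |Sf1  (Sf1 fixes flow; stroke at Sf1)
b0 |J1  (J1 flow already set via bond 1)
b2 |J1  (J1 flow already set via bond 1)
b4 |J1  (J1: bond 1 brought flow, rest push out)
b3 |J2  (J2 flow already set via bond 0)

1  (C1 all integral)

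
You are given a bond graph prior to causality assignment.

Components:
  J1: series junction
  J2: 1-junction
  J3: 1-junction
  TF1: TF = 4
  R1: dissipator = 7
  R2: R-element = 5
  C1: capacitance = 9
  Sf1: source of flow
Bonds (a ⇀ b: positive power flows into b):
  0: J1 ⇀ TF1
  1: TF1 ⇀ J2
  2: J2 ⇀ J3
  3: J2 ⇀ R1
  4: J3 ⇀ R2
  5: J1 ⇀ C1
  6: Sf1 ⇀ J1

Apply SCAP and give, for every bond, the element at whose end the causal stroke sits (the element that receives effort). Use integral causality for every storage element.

bond 6 stroke→Sf1  (Sf1 fixes flow; stroke at Sf1)
bond 0 stroke→J1  (common-f at J1 fixed by 6)
bond 5 stroke→J1  (1-jn J1 has f-setter on 6)
bond 1 stroke→TF1  (through TF1, causality passes straight; one stroke at TF1)
bond 2 stroke→J2  (J2 flow already set via bond 1)
bond 3 stroke→J2  (J2: bond 1 brought flow, rest push out)
bond 4 stroke→J3  (common-f at J3 fixed by 2)

bond 0 |J1
bond 1 |TF1
bond 2 |J2
bond 3 |J2
bond 4 |J3
bond 5 |J1
bond 6 |Sf1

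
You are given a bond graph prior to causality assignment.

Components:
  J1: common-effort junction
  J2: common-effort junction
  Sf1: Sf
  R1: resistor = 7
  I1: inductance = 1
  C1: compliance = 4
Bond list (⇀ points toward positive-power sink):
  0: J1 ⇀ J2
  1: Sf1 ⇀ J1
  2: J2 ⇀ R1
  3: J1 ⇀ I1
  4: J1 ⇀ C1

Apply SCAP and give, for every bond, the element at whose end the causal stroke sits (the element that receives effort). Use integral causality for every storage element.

b1 stroke at Sf1  (source Sf1 imposes f)
b3 stroke at I1  (I1 outputs flow p/I1)
b4 stroke at J1  (C1 outputs effort q/C1)
b0 stroke at J2  (0-jn J1 has e-setter on 4)
b2 stroke at R1  (0-jn J2 has e-setter on 0)

b0 →J2
b1 →Sf1
b2 →R1
b3 →I1
b4 →J1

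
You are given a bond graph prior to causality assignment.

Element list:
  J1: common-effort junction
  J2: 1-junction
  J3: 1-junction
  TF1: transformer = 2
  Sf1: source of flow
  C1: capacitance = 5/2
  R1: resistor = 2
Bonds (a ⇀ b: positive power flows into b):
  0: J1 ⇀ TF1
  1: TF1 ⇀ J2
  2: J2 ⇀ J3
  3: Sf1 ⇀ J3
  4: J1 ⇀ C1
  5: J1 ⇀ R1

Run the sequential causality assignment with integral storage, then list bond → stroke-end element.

bond 0 →TF1
bond 1 →J2
bond 2 →J3
bond 3 →Sf1
bond 4 →J1
bond 5 →R1

β3 stroke at Sf1  (Sf1 fixes flow; stroke at Sf1)
β2 stroke at J3  (J3 flow already set via bond 3)
β1 stroke at J2  (J2 flow already set via bond 2)
β0 stroke at TF1  (TF1: transformer flips bond 1)
β4 stroke at J1  (C1 outputs effort q/C1)
β5 stroke at R1  (common-e at J1 fixed by 4)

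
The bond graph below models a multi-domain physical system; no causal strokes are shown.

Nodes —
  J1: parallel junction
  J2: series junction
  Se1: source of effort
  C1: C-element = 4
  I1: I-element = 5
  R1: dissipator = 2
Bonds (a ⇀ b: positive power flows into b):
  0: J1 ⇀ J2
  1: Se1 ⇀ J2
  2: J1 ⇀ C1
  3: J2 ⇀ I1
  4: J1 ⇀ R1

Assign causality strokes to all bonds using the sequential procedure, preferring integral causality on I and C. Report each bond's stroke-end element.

#1 stroke→J2  (Se1 fixes effort; stroke away)
#2 stroke→J1  (C1: C, integral causality)
#0 stroke→J2  (0-jn J1 has e-setter on 2)
#4 stroke→R1  (J1: bond 2 brought effort, rest push out)
#3 stroke→I1  (J2: last free bond brings flow in)

bond 0 →J2
bond 1 →J2
bond 2 →J1
bond 3 →I1
bond 4 →R1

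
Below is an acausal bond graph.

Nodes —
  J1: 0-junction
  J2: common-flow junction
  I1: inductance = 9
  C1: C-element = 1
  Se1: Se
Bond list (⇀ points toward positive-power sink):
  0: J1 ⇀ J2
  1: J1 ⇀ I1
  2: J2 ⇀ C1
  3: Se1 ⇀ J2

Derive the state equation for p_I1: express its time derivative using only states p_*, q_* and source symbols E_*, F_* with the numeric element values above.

#3 →J2  (source Se1 imposes e)
#1 →I1  (I1 outputs flow p/I1)
#0 →J1  (J1 needs exactly one e-in)
#2 →J2  (common-f at J2 fixed by 0)

dp_I1/dt = -E_Se1 + q_C1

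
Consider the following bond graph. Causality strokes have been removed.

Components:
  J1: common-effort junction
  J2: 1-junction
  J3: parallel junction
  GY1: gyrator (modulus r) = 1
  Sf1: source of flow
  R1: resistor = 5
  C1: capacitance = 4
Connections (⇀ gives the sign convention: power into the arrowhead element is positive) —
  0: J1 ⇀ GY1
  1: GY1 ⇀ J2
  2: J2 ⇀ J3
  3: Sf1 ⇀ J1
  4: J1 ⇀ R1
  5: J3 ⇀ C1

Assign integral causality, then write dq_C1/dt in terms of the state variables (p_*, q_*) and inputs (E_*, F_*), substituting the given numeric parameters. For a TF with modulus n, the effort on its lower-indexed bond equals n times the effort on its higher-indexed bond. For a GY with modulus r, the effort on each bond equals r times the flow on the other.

β3 stroke at Sf1  (source Sf1 imposes f)
β5 stroke at J3  (C1: C, integral causality)
β2 stroke at J2  (J3 effort already set via bond 5)
β1 stroke at GY1  (only one flow-in slot at J2)
β0 stroke at GY1  (GY GY1: same side as bond 1)
β4 stroke at J1  (J1 needs exactly one e-in)

dq_C1/dt = 5*F_Sf1 - 5*q_C1/4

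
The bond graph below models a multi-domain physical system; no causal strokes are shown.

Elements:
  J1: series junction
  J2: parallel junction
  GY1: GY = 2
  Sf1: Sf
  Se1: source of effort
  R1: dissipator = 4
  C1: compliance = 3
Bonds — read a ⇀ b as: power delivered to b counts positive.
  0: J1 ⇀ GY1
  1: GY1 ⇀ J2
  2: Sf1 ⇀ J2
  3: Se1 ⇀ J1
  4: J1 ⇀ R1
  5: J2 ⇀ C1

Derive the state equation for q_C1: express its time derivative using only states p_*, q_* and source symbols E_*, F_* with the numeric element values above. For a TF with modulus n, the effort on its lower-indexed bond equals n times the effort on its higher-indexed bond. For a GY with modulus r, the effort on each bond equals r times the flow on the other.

dq_C1/dt = E_Se1/2 + F_Sf1 - q_C1/3

b2 stroke at Sf1  (Sf1: flow source, stroke at near end)
b3 stroke at J1  (Se1 fixes effort; stroke away)
b5 stroke at J2  (C1: C, integral causality)
b1 stroke at GY1  (0-jn J2 has e-setter on 5)
b0 stroke at GY1  (through GY1, causality inverts; strokes same side of GY1)
b4 stroke at J1  (J1: bond 0 brought flow, rest push out)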